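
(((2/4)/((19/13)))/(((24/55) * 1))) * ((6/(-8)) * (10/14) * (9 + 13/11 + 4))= -12675/2128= -5.96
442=442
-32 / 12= -8 / 3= -2.67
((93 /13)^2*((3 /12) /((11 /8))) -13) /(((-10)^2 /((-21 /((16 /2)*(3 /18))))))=432747 /743600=0.58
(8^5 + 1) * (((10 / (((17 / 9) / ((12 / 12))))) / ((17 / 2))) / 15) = 393228 / 289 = 1360.65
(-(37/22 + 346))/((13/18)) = -68841/143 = -481.41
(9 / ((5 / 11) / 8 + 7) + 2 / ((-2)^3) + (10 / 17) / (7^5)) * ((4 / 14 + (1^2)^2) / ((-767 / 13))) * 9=-2183253399 / 10856179124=-0.20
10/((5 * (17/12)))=24/17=1.41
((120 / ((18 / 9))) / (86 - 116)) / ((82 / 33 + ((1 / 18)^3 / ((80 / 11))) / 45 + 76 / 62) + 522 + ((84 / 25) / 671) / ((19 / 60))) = -1508673081600 / 396574685629139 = -0.00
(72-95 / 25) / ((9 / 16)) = 5456 / 45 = 121.24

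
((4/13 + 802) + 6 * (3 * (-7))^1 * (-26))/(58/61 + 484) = 231007/27469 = 8.41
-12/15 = -4/5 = -0.80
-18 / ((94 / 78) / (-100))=70200 / 47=1493.62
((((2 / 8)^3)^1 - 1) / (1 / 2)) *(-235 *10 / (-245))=-2115 / 112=-18.88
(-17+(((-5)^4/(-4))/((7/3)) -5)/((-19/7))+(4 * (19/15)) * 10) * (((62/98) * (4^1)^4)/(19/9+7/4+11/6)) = 326669568/190855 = 1711.61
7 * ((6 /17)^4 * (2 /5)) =18144 /417605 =0.04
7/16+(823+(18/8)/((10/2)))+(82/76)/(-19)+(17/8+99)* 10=52997131/28880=1835.08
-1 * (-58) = 58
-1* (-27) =27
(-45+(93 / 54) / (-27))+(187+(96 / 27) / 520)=141.94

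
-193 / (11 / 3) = -579 / 11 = -52.64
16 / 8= 2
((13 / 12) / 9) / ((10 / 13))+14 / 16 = 557 / 540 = 1.03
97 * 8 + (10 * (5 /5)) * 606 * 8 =49256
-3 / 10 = -0.30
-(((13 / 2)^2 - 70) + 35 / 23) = 26.23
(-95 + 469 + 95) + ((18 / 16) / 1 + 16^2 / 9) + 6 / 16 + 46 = 9809 / 18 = 544.94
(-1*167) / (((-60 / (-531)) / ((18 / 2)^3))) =-21548511 / 20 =-1077425.55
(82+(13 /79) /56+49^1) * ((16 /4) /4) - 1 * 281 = -663587 /4424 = -150.00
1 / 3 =0.33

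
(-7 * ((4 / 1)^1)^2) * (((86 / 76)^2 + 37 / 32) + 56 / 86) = -10737041 / 31046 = -345.84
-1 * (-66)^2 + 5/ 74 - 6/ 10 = -1611917/ 370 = -4356.53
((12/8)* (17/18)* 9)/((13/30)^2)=11475/169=67.90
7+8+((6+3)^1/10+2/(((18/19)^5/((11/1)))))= 211295773/4723920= 44.73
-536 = -536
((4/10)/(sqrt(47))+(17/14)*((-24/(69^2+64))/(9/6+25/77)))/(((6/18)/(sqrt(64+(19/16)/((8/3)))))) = -1683*sqrt(16498)/2711650+3*sqrt(775406)/1880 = 1.33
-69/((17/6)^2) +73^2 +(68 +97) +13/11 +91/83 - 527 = 4960.68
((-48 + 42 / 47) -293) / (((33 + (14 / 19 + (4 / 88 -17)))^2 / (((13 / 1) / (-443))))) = 315726268 / 8909618215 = 0.04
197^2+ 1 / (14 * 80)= 43466081 / 1120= 38809.00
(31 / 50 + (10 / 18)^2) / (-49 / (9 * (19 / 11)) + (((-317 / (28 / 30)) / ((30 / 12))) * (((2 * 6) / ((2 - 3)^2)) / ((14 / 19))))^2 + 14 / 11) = 1887303649 / 9948827003553450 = 0.00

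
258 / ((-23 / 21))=-235.57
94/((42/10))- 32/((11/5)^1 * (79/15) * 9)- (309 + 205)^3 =-2478154378426/18249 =-135796721.93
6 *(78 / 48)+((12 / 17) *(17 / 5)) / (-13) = 2487 / 260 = 9.57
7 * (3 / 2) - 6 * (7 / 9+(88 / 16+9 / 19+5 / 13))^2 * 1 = -486005213 / 1647243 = -295.04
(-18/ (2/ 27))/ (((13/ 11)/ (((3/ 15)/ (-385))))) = 243/ 2275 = 0.11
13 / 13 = 1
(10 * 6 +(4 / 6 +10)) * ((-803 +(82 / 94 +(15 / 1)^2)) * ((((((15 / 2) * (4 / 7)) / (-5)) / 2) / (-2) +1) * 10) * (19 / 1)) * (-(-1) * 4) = -5306890000 / 141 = -37637517.73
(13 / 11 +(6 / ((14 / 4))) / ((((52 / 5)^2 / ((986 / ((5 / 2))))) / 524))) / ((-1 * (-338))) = 42640159 / 4398394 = 9.69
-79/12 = -6.58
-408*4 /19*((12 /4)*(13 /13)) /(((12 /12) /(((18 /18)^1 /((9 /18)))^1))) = -9792 /19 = -515.37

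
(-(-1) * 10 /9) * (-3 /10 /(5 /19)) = -19 /15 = -1.27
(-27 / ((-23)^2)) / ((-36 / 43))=129 / 2116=0.06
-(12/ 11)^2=-1.19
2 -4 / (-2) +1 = 5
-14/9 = -1.56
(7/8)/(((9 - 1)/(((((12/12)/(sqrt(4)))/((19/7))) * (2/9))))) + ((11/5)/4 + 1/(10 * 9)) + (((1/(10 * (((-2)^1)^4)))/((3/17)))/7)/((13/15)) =2845429/4979520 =0.57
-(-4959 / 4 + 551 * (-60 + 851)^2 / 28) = -24622537 / 2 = -12311268.50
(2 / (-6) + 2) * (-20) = -100 / 3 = -33.33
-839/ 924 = -0.91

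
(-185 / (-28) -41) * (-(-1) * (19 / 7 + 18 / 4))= -97263 / 392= -248.12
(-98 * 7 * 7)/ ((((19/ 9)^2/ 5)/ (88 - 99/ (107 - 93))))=-157390695/ 361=-435985.30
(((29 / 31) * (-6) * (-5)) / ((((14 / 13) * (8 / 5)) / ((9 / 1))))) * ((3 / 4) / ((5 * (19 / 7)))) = 152685 / 18848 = 8.10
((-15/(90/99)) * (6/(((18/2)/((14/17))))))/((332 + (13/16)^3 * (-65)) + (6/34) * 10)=-630784/20813019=-0.03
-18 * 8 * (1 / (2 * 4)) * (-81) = 1458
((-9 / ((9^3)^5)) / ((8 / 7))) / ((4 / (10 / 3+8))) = -119 / 1098086037838128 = -0.00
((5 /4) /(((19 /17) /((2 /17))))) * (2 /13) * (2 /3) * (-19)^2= 4.87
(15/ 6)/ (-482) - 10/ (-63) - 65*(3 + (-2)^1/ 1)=-3938255/ 60732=-64.85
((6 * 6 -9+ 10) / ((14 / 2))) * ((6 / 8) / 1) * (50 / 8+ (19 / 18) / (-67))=556369 / 22512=24.71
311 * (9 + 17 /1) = 8086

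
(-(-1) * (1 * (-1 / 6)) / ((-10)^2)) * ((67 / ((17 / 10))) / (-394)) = 0.00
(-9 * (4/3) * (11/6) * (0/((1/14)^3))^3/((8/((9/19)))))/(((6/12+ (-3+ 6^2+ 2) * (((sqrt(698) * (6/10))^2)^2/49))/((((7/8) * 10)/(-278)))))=0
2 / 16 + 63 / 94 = 299 / 376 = 0.80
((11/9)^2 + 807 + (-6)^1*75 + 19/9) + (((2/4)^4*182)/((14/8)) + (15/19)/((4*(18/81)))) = 4530731/12312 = 367.99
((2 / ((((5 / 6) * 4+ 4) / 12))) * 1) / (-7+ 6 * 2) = 36 / 55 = 0.65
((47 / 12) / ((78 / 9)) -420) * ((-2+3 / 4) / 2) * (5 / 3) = 1090825 / 2496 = 437.03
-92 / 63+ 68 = 66.54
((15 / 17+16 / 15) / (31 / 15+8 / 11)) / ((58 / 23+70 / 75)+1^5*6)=269445 / 3652042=0.07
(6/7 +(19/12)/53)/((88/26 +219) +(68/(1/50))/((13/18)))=51337/285333132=0.00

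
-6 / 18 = -1 / 3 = -0.33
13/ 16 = 0.81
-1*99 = -99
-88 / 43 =-2.05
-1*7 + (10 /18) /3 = -184 /27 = -6.81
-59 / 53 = -1.11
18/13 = 1.38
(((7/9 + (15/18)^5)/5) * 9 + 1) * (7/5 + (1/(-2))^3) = 229381/57600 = 3.98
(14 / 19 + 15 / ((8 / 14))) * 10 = 10255 / 38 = 269.87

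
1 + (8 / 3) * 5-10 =4.33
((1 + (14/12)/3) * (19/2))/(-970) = -95/6984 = -0.01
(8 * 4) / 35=32 / 35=0.91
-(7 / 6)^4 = -2401 / 1296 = -1.85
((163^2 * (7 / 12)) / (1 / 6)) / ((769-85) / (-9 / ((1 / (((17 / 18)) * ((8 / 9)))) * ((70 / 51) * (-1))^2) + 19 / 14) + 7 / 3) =-172725069 / 474466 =-364.04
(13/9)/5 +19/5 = 184/45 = 4.09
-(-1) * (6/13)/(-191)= -6/2483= -0.00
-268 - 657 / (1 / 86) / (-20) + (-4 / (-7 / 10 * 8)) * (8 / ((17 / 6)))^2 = 51845333 / 20230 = 2562.79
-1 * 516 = -516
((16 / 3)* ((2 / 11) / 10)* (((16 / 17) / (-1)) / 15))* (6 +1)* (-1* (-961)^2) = 1654949632 / 42075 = 39333.32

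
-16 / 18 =-8 / 9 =-0.89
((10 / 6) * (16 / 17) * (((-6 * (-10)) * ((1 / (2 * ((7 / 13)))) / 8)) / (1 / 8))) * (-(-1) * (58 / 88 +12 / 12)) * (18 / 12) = 284700 / 1309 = 217.49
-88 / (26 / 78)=-264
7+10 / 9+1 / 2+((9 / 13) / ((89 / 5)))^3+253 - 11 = 6986714644573 / 27878704074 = 250.61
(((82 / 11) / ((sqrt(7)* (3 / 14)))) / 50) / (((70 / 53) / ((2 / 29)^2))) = 8692* sqrt(7) / 24283875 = 0.00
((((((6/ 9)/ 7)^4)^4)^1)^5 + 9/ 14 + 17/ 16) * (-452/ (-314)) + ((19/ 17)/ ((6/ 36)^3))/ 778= 137609802002594914500221229184573708944447456398300032104280523121034338896521296790631123046219763990063070982413/ 49765886050798459973639130907819756655672168545932638526801852524283626564405959046034718319608482613791258622728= 2.77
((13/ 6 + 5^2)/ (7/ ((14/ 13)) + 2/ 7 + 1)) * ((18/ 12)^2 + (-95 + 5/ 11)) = -4633601/ 14388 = -322.05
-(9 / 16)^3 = -729 / 4096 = -0.18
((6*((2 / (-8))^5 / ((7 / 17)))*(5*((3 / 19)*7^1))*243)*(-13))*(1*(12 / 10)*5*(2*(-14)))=-50749335 / 1216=-41734.65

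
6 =6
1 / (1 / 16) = 16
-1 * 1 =-1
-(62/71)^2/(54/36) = -7688/15123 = -0.51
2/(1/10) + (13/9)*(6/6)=193/9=21.44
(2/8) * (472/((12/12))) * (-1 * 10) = -1180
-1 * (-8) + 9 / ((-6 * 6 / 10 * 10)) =31 / 4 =7.75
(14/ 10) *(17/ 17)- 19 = -88/ 5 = -17.60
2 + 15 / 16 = 47 / 16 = 2.94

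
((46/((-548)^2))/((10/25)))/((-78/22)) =-0.00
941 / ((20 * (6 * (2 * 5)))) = 941 / 1200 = 0.78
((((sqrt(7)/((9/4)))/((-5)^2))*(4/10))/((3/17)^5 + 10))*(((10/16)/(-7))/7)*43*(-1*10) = 122107702*sqrt(7)/31308382665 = 0.01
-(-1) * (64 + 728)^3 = 496793088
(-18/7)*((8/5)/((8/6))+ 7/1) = -738/35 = -21.09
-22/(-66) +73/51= 30/17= 1.76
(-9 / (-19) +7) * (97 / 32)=6887 / 304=22.65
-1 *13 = -13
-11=-11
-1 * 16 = -16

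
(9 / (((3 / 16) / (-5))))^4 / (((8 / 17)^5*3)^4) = 2540144629154732826501000625 / 17592186044416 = 144390505122074.32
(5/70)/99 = 1/1386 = 0.00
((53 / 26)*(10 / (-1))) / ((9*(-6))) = 265 / 702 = 0.38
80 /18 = 40 /9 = 4.44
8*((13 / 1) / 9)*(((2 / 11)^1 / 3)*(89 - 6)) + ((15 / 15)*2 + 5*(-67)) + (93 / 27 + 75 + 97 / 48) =-194.41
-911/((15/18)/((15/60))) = -2733/10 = -273.30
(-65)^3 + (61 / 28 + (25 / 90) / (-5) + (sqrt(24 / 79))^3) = -69204965 / 252 + 48 * sqrt(474) / 6241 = -274622.71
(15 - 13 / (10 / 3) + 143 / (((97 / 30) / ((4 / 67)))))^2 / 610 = 797429354121 / 2576457061000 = 0.31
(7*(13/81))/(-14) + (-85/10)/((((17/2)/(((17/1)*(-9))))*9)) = 2741/162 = 16.92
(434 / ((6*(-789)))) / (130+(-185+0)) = 217 / 130185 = 0.00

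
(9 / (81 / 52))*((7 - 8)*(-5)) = 260 / 9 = 28.89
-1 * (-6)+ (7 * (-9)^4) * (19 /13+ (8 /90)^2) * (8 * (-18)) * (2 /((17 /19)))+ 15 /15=-120018765517 /5525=-21722853.49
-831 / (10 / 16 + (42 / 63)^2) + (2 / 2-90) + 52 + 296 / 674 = -21112101 / 25949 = -813.60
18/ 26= 9/ 13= 0.69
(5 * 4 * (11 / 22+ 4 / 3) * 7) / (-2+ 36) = 385 / 51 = 7.55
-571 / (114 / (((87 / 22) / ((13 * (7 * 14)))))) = -16559 / 1065064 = -0.02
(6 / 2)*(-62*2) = -372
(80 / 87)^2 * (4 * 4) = 102400 / 7569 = 13.53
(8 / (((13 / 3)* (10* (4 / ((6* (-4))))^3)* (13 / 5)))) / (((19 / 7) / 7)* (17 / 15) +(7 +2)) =-952560 / 586261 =-1.62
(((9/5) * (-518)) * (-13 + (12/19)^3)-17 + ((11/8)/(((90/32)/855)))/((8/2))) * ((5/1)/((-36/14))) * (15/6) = -28744900135/493848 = -58205.97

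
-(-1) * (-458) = -458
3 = 3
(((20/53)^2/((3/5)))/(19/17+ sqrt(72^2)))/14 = 17000/73323327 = 0.00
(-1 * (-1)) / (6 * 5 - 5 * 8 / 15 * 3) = 1 / 22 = 0.05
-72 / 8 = -9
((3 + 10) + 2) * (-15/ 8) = -225/ 8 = -28.12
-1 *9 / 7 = -9 / 7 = -1.29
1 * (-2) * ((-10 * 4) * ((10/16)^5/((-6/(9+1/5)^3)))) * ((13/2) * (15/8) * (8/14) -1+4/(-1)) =-83648125/43008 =-1944.94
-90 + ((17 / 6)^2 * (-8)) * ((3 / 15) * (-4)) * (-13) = -34106 / 45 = -757.91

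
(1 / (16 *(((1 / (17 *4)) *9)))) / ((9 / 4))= 0.21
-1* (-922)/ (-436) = -461/ 218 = -2.11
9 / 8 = 1.12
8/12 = 2/3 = 0.67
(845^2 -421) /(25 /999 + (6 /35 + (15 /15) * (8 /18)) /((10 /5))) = 12475581930 /5821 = 2143202.53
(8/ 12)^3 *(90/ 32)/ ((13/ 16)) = 40/ 39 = 1.03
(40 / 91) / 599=40 / 54509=0.00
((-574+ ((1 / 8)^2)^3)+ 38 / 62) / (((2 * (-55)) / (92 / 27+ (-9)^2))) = 10619250207751 / 24135598080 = 439.98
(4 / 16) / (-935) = -1 / 3740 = -0.00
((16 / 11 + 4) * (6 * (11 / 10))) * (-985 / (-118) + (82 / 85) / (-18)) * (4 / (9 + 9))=2994748 / 45135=66.35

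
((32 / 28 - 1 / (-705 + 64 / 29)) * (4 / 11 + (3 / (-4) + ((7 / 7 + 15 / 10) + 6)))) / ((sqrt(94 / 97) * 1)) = 756891 * sqrt(9118) / 7663256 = 9.43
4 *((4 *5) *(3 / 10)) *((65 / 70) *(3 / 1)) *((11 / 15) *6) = 10296 / 35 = 294.17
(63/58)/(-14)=-9/116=-0.08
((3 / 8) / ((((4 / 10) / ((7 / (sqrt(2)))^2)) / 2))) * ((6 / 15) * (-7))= -1029 / 8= -128.62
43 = 43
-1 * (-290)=290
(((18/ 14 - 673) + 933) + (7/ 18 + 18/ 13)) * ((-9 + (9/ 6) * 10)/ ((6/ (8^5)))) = 7059718144/ 819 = 8619924.47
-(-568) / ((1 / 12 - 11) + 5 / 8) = -13632 / 247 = -55.19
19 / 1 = 19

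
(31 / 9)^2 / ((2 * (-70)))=-961 / 11340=-0.08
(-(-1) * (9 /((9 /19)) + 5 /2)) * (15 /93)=215 /62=3.47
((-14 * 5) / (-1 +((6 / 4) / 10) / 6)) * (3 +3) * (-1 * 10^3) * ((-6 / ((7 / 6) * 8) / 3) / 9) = 400000 / 39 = 10256.41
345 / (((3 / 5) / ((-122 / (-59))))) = 70150 / 59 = 1188.98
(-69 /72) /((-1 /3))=23 /8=2.88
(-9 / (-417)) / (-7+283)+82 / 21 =1048637 / 268548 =3.90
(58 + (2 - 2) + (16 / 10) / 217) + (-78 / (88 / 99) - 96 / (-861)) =-5272563 / 177940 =-29.63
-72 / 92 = -18 / 23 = -0.78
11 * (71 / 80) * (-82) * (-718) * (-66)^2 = 2503728394.20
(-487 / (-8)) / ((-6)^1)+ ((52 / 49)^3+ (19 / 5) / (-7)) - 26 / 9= -1048882057 / 84707280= -12.38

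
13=13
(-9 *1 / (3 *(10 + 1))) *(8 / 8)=-3 / 11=-0.27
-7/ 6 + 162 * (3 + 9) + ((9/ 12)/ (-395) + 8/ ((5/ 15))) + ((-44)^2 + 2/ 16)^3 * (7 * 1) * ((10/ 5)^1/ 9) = 3424870035772079/ 303360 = 11289787828.89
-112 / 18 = -56 / 9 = -6.22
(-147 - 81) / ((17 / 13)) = -2964 / 17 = -174.35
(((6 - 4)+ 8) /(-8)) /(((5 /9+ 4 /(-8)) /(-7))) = 315 /2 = 157.50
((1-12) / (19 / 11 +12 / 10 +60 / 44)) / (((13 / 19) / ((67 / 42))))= -770165 / 128856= -5.98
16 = 16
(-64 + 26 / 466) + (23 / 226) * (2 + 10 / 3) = -5007889 / 78987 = -63.40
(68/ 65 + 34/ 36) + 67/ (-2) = -18433/ 585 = -31.51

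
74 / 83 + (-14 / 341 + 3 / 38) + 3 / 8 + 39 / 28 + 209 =6375135931 / 30114392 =211.70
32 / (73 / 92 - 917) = -2944 / 84291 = -0.03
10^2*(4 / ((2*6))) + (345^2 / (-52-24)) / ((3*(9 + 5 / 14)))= -335375 / 14934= -22.46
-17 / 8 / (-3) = 17 / 24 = 0.71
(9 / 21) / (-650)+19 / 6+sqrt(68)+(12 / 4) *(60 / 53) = 2373724 / 361725+2 *sqrt(17) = 14.81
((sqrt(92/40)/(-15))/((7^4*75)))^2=23/72960762656250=0.00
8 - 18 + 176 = 166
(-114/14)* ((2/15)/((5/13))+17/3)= -8569/175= -48.97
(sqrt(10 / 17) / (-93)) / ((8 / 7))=-7 * sqrt(170) / 12648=-0.01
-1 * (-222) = 222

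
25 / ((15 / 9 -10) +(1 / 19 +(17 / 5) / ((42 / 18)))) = -49875 / 13613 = -3.66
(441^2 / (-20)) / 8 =-194481 / 160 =-1215.51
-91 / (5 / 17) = -1547 / 5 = -309.40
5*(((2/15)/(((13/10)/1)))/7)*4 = 80/273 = 0.29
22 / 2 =11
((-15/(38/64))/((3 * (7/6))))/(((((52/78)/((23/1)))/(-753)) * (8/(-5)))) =-15587100/133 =-117196.24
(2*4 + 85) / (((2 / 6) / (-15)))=-4185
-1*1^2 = -1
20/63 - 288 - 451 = -46537/63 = -738.68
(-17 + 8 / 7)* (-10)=1110 / 7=158.57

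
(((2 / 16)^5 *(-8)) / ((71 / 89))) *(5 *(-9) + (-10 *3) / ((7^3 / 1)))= 1376385 / 99749888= 0.01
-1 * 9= -9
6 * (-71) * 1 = -426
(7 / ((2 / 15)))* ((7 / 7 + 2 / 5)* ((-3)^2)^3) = 107163 / 2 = 53581.50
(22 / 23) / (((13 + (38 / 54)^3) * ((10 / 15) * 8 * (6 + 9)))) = 216513 / 241718960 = 0.00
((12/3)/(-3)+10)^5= 48894.55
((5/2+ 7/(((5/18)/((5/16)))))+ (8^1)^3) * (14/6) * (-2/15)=-9751/60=-162.52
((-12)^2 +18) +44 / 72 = 2927 / 18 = 162.61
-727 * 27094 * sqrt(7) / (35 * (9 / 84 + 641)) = -78789352 * sqrt(7) / 89755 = -2322.51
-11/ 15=-0.73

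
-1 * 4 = -4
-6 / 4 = -3 / 2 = -1.50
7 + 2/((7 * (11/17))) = 573/77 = 7.44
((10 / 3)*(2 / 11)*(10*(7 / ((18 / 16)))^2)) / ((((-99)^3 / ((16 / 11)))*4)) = -2508800 / 28529701497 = -0.00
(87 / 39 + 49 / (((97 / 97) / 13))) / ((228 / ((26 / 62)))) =1.18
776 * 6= 4656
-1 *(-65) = 65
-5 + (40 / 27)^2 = -2045 / 729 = -2.81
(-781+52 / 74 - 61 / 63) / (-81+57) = 910565 / 27972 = 32.55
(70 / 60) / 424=0.00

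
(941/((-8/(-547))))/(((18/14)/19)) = 68458691/72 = 950815.15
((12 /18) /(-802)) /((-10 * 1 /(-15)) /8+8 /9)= -12 /14035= -0.00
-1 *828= -828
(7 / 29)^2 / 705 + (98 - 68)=17787199 / 592905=30.00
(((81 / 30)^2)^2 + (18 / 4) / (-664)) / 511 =0.10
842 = 842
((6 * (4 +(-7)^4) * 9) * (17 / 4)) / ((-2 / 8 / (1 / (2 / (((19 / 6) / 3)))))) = -2330445 / 2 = -1165222.50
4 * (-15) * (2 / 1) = -120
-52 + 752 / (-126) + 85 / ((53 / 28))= -43616 / 3339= -13.06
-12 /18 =-2 /3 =-0.67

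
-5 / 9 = -0.56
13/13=1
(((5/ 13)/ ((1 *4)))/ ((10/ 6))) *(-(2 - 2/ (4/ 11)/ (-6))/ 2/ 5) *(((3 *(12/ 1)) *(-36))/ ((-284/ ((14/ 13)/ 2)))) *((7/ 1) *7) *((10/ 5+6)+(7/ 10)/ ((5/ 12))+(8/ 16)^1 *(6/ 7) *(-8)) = -15197301/ 1199900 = -12.67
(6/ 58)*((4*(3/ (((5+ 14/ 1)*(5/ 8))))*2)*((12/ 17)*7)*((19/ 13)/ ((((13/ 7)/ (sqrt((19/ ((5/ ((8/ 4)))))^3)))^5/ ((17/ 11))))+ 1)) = 48384/ 46835+ 93041594793443229696*sqrt(190)/ 3007328263671875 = 426455.93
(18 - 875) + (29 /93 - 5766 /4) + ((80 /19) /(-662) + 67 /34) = -22831145720 /9942909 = -2296.22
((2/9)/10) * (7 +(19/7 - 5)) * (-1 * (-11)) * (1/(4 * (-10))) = -121/4200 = -0.03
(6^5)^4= 3656158440062976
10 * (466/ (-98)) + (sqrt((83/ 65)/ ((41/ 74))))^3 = -2330/ 49 + 6142 * sqrt(16368430)/ 7102225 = -44.05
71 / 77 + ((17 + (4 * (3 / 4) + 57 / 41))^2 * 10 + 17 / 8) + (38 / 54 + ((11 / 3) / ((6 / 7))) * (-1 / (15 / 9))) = 639773206151 / 139791960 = 4576.61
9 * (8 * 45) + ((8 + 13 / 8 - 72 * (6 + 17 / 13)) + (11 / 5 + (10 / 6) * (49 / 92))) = 97828931 / 35880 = 2726.56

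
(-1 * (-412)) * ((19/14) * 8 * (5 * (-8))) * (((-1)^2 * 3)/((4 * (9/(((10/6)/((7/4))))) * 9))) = -6262400/3969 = -1577.83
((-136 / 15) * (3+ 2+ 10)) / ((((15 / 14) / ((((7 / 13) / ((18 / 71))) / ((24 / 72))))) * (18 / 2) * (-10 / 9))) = 236572 / 2925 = 80.88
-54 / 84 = -9 / 14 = -0.64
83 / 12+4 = 131 / 12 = 10.92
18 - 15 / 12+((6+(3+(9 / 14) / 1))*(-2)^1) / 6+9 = 631 / 28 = 22.54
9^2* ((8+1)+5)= 1134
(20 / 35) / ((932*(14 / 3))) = 3 / 22834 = 0.00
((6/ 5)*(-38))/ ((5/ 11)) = -100.32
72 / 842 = 36 / 421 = 0.09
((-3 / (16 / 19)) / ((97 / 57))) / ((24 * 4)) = -1083 / 49664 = -0.02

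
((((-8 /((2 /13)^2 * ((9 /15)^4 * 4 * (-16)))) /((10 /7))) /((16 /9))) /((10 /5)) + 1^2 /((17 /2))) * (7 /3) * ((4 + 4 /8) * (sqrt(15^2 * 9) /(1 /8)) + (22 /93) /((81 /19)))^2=664813432861922286733 /13335784883712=49851841.39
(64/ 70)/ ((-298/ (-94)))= 1504/ 5215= 0.29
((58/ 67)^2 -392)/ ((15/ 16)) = -28101184/ 67335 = -417.33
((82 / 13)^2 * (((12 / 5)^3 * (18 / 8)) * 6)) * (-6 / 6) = -156857472 / 21125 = -7425.21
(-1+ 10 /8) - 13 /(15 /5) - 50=-54.08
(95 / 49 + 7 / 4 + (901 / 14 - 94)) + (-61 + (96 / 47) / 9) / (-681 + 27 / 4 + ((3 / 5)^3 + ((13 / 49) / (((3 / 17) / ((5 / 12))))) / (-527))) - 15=-22820922973633 / 558461443484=-40.86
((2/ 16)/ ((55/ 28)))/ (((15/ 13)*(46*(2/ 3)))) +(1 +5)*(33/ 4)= 2504791/ 50600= 49.50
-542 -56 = -598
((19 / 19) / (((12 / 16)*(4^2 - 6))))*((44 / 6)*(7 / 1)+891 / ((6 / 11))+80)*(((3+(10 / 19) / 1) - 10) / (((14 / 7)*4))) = -434149 / 2280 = -190.42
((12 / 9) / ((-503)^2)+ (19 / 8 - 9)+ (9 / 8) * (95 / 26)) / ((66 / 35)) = -1.33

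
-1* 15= -15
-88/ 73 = -1.21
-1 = -1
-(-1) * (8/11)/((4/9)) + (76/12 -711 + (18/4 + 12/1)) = -45311/66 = -686.53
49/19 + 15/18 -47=-4969/114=-43.59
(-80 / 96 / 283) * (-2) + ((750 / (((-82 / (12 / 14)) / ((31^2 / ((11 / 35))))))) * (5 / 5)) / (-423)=1019967235 / 17996253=56.68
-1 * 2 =-2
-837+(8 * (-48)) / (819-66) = -837.51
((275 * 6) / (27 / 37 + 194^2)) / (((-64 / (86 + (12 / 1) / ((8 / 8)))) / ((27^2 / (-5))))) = 31153815 / 3182992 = 9.79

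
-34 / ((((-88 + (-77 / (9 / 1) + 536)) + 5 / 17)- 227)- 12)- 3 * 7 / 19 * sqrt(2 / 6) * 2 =-14 * sqrt(3) / 19- 5202 / 30713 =-1.45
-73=-73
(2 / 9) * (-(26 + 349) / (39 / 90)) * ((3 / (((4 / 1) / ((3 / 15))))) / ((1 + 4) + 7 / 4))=-500 / 117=-4.27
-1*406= -406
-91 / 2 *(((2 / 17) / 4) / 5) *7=-637 / 340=-1.87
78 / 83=0.94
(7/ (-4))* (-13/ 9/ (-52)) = -0.05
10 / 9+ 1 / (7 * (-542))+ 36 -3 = 1164749 / 34146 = 34.11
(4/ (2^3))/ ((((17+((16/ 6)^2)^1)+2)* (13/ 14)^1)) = 63/ 3055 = 0.02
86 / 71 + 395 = 28131 / 71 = 396.21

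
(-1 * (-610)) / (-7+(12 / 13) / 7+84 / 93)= -1720810 / 16827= -102.26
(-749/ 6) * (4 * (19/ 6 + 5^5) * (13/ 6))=-182753753/ 54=-3384328.76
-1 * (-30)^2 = -900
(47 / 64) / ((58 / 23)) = 1081 / 3712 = 0.29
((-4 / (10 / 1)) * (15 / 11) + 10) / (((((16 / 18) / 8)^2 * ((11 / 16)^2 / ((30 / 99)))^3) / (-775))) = -4056730828800000 / 25937424601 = -156404.53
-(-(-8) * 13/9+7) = -167/9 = -18.56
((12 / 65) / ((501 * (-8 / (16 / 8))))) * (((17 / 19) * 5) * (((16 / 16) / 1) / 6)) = -17 / 247494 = -0.00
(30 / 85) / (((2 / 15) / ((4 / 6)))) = 30 / 17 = 1.76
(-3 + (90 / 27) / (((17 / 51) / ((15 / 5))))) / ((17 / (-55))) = -87.35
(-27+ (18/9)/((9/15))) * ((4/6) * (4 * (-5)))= 2840/9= 315.56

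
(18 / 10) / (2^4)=9 / 80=0.11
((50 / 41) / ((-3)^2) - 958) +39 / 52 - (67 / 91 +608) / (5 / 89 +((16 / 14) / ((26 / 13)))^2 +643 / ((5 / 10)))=-957.59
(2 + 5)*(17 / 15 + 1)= 224 / 15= 14.93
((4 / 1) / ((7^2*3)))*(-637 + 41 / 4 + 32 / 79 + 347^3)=13202889743 / 11613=1136906.03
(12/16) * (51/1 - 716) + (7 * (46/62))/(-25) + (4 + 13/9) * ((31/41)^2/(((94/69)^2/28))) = -5203113426301/11511319900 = -452.00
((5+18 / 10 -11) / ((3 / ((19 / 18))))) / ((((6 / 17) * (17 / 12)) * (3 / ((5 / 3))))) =-133 / 81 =-1.64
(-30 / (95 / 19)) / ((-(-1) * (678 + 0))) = -1 / 113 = -0.01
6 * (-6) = -36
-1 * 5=-5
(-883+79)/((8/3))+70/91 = -7819/26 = -300.73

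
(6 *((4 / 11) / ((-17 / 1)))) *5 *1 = -120 / 187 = -0.64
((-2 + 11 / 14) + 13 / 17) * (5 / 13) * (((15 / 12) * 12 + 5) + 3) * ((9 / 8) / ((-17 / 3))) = 332235 / 420784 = 0.79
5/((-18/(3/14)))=-5/84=-0.06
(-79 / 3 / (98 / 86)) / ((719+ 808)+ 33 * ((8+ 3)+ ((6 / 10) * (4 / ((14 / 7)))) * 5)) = -0.01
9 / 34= 0.26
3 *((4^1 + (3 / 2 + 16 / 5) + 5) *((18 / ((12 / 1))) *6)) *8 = 14796 / 5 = 2959.20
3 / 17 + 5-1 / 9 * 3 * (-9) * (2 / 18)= 5.51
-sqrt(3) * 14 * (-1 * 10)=242.49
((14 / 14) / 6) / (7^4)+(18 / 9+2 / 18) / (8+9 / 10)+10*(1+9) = 385552847 / 3846402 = 100.24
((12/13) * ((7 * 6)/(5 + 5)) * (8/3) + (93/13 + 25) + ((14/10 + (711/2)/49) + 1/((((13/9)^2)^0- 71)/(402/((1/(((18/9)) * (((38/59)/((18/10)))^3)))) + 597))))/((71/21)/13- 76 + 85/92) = -615553655924684/1094092742442735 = -0.56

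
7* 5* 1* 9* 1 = 315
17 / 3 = 5.67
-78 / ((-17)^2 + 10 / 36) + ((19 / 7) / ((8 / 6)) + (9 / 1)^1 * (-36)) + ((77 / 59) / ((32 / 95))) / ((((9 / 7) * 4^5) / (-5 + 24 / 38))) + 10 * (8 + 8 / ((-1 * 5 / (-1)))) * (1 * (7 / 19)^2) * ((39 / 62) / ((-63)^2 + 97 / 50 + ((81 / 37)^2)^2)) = -855972480902548140728776062703 / 2656280806637350763704909824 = -322.24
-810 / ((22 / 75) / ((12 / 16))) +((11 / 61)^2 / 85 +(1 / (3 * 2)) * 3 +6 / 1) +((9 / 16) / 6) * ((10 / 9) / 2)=-689526791309 / 333996960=-2064.47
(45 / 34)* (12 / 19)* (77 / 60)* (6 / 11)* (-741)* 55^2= -22297275 / 17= -1311604.41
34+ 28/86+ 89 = 5303/43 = 123.33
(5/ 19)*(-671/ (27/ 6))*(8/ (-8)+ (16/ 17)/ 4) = 87230/ 2907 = 30.01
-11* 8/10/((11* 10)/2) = -4/25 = -0.16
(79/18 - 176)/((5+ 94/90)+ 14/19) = -293455/11596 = -25.31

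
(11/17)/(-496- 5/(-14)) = -154/117963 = -0.00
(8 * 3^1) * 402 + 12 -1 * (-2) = 9662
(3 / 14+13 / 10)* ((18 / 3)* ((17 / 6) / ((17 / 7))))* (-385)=-4081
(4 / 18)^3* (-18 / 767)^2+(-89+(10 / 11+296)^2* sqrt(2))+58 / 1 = -164132599 / 5294601+10666756* sqrt(2) / 121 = 124639.01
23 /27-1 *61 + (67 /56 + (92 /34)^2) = -22560623 /436968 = -51.63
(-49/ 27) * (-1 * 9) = 49/ 3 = 16.33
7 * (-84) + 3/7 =-4113/7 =-587.57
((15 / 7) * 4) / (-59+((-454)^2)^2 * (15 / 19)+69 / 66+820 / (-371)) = 265848 / 1040258458529569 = 0.00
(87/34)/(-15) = -29/170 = -0.17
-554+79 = -475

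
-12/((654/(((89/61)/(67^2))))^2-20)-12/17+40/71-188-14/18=-16454426342627002272913/87097194413304442092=-188.92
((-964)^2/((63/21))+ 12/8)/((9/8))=7434404/27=275348.30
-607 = -607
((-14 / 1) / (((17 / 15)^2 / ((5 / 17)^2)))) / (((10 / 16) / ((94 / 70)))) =-169200 / 83521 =-2.03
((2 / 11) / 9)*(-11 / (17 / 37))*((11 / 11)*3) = -74 / 51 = -1.45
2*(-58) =-116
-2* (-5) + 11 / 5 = 12.20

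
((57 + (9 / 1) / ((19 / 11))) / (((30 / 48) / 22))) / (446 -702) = -6501 / 760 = -8.55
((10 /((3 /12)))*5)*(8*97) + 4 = 155204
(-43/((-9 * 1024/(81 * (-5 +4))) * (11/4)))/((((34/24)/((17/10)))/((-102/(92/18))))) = 532899/161920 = 3.29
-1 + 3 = 2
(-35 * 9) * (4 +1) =-1575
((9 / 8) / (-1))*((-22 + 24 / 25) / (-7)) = -2367 / 700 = -3.38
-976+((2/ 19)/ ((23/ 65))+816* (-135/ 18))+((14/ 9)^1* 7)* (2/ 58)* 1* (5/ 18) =-7283723813/ 1026513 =-7095.60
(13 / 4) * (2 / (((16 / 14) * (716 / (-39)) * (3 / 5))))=-5915 / 11456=-0.52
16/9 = 1.78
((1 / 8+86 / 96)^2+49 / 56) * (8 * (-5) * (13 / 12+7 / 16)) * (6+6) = -1612205 / 1152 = -1399.48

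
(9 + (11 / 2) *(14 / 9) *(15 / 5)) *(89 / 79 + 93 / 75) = 162032 / 1975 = 82.04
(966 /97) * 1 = 966 /97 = 9.96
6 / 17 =0.35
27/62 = 0.44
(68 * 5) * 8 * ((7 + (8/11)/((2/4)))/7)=252960/77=3285.19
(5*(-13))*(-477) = 31005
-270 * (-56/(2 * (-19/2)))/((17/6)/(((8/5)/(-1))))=145152/323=449.39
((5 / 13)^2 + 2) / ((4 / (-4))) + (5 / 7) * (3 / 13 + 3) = 0.16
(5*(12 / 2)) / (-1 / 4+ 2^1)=120 / 7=17.14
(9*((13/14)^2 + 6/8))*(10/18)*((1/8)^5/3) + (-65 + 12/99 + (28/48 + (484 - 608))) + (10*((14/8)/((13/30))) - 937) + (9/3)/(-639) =-53058815520317/48905945088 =-1084.92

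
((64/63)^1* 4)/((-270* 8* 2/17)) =-136/8505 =-0.02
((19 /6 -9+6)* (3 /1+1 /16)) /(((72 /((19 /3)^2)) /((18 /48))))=17689 /165888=0.11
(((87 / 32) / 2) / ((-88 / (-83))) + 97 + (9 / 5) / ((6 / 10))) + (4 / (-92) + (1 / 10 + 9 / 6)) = 66606543 / 647680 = 102.84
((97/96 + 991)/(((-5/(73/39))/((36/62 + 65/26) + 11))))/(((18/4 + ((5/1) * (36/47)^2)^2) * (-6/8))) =3290587864225513/6185143846440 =532.01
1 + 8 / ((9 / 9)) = 9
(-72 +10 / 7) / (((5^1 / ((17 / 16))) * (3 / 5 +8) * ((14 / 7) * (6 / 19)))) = -79781 / 28896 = -2.76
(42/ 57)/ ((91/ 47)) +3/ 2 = 929/ 494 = 1.88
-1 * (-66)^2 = -4356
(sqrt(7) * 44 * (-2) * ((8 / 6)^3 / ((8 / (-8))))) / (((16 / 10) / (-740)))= -2604800 * sqrt(7) / 27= -255246.41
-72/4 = -18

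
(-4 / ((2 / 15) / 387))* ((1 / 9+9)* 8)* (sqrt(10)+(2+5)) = -8599725.85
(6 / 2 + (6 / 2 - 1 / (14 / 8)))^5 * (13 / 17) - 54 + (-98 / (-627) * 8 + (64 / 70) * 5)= 3556.96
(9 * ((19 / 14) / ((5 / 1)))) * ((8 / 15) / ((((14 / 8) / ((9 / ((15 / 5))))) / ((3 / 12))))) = 684 / 1225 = 0.56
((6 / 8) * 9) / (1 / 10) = 135 / 2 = 67.50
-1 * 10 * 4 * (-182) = 7280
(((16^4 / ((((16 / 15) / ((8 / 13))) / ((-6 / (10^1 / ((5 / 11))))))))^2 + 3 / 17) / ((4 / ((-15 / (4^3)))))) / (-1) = 554453435288205 / 88994048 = 6230230.54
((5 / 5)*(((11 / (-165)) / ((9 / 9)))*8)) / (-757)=8 / 11355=0.00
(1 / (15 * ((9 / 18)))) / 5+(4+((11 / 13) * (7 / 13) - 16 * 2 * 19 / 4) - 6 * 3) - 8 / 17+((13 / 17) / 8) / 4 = -1144357753 / 6895200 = -165.96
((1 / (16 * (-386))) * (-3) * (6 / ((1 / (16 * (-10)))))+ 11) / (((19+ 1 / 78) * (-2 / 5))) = -396435 / 286219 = -1.39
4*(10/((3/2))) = 80/3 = 26.67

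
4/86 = 2/43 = 0.05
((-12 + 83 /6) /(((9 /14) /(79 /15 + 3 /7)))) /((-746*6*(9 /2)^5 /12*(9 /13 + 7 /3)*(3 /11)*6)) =-7525232 /1578881981745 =-0.00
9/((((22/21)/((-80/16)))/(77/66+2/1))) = -5985/44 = -136.02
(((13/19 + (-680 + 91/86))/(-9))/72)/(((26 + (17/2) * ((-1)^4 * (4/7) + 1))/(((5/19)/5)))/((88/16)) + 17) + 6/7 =75422898923/87296463072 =0.86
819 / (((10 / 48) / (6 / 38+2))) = 805896 / 95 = 8483.12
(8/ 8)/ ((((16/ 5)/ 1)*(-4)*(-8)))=5/ 512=0.01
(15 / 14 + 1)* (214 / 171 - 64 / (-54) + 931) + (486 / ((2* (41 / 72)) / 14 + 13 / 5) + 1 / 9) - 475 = 79582845385 / 48528774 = 1639.91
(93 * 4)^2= 138384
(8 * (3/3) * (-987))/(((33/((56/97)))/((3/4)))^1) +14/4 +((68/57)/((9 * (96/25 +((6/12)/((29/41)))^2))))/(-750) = -54539602832639/544836672270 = -100.10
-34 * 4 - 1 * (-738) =602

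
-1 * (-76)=76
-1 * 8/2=-4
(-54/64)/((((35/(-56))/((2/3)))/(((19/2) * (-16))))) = -684/5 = -136.80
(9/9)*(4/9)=0.44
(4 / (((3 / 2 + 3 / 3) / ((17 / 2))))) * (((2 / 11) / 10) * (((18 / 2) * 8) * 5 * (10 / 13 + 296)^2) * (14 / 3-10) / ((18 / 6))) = -129551763456 / 9295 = -13937790.58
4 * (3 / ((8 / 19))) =57 / 2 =28.50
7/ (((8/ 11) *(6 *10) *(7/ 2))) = 11/ 240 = 0.05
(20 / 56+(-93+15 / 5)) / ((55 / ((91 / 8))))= -3263 / 176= -18.54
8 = 8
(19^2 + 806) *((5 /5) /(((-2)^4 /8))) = 1167 /2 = 583.50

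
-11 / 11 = -1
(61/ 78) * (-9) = -183/ 26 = -7.04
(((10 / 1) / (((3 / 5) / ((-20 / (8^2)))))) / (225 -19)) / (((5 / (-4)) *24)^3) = 1 / 1067904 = 0.00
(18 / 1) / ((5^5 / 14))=252 / 3125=0.08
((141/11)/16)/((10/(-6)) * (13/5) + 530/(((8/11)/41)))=423/15773692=0.00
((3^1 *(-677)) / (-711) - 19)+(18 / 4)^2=3893 / 948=4.11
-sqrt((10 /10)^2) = -1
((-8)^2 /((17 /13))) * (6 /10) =2496 /85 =29.36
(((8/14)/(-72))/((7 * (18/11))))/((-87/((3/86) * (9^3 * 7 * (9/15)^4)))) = 8019/43645000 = 0.00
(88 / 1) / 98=44 / 49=0.90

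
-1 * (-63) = 63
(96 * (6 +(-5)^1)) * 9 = 864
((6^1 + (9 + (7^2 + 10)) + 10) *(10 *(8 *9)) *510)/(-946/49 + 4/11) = -1662534720/1021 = -1628339.59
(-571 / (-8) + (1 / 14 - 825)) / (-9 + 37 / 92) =970577 / 11074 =87.64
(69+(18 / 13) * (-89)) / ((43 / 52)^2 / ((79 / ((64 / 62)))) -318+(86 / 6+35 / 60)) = 0.18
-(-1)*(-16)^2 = 256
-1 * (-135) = 135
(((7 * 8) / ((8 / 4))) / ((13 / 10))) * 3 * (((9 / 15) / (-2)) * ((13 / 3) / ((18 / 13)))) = -60.67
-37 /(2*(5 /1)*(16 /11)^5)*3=-17876661 /10485760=-1.70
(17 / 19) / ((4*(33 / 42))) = 119 / 418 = 0.28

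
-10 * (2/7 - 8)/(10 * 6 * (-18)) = -1/14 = -0.07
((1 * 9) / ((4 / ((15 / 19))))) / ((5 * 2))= 27 / 152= 0.18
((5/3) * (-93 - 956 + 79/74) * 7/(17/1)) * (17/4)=-904715/296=-3056.47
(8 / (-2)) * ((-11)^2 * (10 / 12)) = -1210 / 3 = -403.33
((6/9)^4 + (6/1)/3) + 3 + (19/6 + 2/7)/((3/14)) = 1726/81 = 21.31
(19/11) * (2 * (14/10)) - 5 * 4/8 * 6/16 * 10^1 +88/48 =-3571/1320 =-2.71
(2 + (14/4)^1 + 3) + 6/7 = 131/14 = 9.36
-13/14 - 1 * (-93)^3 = 11260985/14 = 804356.07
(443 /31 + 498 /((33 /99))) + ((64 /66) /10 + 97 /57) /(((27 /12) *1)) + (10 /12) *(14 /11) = 120079606 /79515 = 1510.15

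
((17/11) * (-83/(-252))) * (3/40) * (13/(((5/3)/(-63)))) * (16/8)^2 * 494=-40776489/1100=-37069.54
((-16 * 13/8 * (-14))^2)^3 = 2325992456359936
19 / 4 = 4.75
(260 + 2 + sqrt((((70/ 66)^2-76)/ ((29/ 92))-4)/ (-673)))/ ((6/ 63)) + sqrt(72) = 7*sqrt(37218489626)/ 214687 + 6*sqrt(2) + 2751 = 2765.78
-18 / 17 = -1.06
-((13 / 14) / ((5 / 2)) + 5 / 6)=-253 / 210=-1.20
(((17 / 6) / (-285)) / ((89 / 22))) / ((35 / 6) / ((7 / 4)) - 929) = 187 / 70438605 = 0.00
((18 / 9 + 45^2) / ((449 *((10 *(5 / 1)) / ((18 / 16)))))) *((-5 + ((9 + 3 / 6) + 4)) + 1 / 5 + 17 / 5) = 2207403 / 1796000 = 1.23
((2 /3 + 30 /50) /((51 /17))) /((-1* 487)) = -19 /21915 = -0.00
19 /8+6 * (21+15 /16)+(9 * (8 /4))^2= 458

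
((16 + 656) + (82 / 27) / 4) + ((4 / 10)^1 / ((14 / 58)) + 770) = 2729947 / 1890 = 1444.42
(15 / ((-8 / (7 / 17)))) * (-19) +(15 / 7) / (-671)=9368475 / 638792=14.67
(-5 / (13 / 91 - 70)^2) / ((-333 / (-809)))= -198205 / 79627293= -0.00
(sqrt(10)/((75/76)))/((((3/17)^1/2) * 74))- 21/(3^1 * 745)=-7/745 + 1292 * sqrt(10)/8325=0.48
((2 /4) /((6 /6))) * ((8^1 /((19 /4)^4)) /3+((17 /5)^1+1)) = 2.20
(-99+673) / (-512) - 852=-218399 / 256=-853.12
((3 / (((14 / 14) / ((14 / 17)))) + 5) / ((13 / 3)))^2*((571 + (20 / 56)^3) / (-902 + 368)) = -3.18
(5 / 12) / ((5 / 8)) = 0.67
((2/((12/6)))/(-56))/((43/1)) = -1/2408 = -0.00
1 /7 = 0.14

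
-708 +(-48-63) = -819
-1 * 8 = -8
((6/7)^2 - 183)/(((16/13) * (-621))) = 38701/162288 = 0.24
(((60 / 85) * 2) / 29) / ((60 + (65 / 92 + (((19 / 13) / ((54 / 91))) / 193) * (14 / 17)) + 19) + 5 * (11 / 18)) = 11505888 / 19563310477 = 0.00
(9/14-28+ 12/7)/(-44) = 359/616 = 0.58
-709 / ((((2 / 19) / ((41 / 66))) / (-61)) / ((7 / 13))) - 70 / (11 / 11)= 235716677 / 1716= 137364.03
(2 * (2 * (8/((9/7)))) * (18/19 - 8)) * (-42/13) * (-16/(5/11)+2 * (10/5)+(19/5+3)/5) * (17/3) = -5329280768/55575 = -95893.49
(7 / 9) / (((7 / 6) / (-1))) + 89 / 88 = 91 / 264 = 0.34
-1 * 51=-51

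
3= 3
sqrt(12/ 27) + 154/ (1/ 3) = 1388/ 3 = 462.67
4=4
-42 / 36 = -7 / 6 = -1.17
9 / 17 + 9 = 162 / 17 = 9.53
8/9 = 0.89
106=106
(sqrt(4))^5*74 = 2368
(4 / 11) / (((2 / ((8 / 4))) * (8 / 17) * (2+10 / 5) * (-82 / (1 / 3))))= -17 / 21648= -0.00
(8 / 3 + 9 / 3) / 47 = 17 / 141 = 0.12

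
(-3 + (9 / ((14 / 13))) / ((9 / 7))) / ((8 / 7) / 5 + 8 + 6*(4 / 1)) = 245 / 2256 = 0.11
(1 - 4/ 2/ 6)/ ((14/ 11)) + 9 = 200/ 21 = 9.52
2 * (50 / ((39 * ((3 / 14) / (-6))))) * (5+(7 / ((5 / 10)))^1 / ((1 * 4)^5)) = -449225 / 1248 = -359.96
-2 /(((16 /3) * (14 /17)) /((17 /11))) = -867 /1232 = -0.70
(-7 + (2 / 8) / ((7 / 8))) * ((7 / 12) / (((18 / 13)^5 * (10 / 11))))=-191958481 / 226748160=-0.85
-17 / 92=-0.18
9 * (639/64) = 5751/64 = 89.86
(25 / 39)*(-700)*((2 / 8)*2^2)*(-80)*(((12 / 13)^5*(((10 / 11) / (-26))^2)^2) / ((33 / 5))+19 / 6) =22714608627969605900000 / 199820231736959691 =113675.22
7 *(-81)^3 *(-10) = 37200870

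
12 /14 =6 /7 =0.86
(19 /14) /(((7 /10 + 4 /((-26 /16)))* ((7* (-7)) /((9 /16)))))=11115 /1256752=0.01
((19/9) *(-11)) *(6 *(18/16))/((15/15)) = -627/4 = -156.75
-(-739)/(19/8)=5912/19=311.16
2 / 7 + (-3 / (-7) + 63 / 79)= 836 / 553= 1.51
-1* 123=-123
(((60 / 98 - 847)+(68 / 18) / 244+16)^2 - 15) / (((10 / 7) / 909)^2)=279164426740.86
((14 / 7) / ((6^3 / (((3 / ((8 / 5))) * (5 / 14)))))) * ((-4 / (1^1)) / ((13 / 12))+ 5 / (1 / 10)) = 1075 / 3744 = 0.29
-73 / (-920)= 73 / 920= 0.08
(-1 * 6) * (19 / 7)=-16.29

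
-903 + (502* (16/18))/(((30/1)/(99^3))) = 72156981/5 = 14431396.20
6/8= 3/4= 0.75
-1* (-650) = 650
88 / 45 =1.96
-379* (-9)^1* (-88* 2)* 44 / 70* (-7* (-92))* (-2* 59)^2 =-3383754962227.20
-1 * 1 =-1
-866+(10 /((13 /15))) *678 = 90442 /13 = 6957.08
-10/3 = -3.33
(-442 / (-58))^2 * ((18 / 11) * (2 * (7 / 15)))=4102644 / 46255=88.70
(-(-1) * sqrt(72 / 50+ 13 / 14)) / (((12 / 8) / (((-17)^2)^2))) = 83521 * sqrt(11606) / 105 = 85693.46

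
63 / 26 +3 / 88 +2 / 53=151271 / 60632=2.49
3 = 3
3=3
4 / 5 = 0.80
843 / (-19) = -843 / 19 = -44.37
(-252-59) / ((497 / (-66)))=20526 / 497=41.30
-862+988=126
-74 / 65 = -1.14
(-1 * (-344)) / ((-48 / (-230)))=4945 / 3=1648.33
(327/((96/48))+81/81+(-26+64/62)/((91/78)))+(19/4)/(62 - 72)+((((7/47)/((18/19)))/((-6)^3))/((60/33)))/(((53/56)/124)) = 749088006973/5254116840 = 142.57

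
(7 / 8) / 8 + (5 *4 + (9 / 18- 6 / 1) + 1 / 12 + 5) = 3781 / 192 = 19.69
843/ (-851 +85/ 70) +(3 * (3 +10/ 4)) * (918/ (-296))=-52.16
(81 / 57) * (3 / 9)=9 / 19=0.47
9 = 9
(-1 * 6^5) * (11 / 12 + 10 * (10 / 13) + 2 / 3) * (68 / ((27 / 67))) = -158220768 / 13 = -12170828.31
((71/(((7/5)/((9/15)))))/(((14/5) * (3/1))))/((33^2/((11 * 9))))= 0.33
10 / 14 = 5 / 7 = 0.71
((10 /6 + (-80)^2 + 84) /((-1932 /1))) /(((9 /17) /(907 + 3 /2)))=-26130751 /4536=-5760.75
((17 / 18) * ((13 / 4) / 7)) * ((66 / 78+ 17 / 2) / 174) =153 / 6496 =0.02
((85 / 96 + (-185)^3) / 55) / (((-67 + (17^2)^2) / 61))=-7415598163 / 88127424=-84.15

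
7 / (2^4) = 7 / 16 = 0.44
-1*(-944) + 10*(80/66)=31552/33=956.12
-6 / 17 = -0.35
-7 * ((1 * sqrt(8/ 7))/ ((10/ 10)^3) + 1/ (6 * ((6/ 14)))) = -2 * sqrt(14) - 49/ 18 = -10.21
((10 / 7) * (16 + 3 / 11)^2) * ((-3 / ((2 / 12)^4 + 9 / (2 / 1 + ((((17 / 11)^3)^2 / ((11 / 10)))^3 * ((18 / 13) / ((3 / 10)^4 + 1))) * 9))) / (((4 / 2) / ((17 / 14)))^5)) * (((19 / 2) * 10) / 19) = -405415.43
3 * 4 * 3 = 36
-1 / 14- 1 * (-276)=3863 / 14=275.93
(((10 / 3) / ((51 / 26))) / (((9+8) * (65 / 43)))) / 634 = 86 / 824517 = 0.00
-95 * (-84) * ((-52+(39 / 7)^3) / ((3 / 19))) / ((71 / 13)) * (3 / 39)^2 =23039020 / 3479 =6622.31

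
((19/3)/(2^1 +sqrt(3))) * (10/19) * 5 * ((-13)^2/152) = 4225/114-4225 * sqrt(3)/228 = 4.97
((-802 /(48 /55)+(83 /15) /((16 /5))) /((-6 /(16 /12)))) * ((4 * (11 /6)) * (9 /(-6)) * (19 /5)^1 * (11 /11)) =-9201643 /1080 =-8520.04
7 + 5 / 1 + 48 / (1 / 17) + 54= 882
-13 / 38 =-0.34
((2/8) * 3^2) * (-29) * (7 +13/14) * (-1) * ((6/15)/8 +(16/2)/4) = 1187811/1120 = 1060.55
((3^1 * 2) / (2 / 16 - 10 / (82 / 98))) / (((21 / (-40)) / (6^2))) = 104960 / 3017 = 34.79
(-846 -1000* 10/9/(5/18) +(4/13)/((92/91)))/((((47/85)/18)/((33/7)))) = -5627160990/7567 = -743644.90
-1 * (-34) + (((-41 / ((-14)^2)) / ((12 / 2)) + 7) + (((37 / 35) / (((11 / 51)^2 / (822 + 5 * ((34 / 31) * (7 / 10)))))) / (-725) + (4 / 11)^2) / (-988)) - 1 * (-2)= 42.99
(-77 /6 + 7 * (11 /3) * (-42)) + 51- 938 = -11867 /6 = -1977.83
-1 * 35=-35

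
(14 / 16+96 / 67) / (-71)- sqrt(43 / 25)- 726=-27629893 / 38056- sqrt(43) / 5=-727.34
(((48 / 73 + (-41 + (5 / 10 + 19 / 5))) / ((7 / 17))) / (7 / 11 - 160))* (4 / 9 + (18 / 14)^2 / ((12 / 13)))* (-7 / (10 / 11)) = -213401969561 / 22573731600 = -9.45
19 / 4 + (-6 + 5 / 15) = -0.92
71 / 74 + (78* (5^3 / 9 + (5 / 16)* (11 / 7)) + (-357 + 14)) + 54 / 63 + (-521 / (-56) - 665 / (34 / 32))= 8658485 / 52836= 163.87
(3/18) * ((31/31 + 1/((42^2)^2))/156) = 3111697/2912547456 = 0.00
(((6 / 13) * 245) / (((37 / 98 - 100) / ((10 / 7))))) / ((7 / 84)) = -2469600 / 126919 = -19.46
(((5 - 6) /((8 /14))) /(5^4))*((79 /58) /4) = -0.00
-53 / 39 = -1.36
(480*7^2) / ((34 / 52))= 611520 / 17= 35971.76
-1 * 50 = -50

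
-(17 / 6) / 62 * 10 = -85 / 186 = -0.46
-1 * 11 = -11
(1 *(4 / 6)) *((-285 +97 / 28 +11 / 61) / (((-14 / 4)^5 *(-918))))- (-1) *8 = 8783717776 / 1098018117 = 8.00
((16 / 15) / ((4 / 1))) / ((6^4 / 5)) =1 / 972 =0.00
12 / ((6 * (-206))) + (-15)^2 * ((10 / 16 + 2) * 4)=486673 / 206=2362.49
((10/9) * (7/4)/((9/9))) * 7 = 13.61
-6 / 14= -3 / 7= -0.43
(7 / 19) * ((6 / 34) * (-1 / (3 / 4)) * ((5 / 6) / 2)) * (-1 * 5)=0.18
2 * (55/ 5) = 22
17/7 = 2.43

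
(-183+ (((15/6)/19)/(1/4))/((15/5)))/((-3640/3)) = 10421/69160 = 0.15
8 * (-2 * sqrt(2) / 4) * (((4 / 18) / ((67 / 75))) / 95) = -40 * sqrt(2) / 3819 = -0.01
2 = 2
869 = 869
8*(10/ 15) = 16/ 3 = 5.33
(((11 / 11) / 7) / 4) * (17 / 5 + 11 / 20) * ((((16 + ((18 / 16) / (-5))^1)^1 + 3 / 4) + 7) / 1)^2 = 69952999 / 896000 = 78.07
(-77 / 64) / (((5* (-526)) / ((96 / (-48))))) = -77 / 84160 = -0.00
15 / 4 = 3.75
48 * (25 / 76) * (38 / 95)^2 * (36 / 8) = 216 / 19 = 11.37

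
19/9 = 2.11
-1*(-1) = 1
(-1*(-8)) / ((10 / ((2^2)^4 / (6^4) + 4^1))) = 3.36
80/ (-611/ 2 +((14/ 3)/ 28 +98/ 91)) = -1560/ 5933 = -0.26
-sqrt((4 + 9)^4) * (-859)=145171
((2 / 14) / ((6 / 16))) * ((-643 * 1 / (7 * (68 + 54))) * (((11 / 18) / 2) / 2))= -7073 / 161406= -0.04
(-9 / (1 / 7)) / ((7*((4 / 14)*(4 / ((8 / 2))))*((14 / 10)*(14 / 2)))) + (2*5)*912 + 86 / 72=2297731 / 252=9117.98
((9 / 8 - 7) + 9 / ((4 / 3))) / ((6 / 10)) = 35 / 24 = 1.46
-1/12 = -0.08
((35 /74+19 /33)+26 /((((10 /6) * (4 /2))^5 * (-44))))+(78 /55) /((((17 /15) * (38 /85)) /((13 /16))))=3.32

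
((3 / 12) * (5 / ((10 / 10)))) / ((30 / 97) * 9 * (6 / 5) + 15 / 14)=3395 / 11982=0.28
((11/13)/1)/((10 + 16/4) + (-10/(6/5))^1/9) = 297/4589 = 0.06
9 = 9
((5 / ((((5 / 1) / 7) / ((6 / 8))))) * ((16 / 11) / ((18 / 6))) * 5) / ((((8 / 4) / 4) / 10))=2800 / 11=254.55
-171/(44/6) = -513/22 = -23.32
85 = 85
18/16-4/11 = 0.76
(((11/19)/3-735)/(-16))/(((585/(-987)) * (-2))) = 3444959/88920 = 38.74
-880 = -880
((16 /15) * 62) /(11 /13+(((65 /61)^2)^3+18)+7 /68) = 45179658847643008 /13945321353504165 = 3.24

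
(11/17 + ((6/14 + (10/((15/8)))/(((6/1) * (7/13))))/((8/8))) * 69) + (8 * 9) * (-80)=-5615.88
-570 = -570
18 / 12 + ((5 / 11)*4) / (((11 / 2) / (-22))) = -127 / 22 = -5.77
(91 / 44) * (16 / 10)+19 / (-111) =19157 / 6105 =3.14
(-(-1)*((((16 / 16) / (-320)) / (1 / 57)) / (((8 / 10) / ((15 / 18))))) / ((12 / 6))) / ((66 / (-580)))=13775 / 16896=0.82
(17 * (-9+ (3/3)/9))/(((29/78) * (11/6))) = -70720/319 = -221.69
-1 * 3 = -3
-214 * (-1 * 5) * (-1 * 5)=-5350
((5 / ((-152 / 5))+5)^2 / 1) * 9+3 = 4931337 / 23104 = 213.44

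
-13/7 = -1.86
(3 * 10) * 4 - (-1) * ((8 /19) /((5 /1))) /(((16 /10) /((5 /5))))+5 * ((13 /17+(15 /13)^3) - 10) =57875439 /709631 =81.56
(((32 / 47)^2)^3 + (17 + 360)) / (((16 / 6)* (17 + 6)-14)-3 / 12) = 48778055050284 / 6090256660885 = 8.01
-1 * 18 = -18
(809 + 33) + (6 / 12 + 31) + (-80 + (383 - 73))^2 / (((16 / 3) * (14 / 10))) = 222833 / 28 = 7958.32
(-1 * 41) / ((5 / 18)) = -738 / 5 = -147.60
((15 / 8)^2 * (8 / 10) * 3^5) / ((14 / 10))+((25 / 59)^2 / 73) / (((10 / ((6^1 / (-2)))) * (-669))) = 3098279112325 / 6346726288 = 488.17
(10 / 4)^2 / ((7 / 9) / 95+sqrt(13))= -149625 / 38013104+18275625 * sqrt(13) / 38013104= 1.73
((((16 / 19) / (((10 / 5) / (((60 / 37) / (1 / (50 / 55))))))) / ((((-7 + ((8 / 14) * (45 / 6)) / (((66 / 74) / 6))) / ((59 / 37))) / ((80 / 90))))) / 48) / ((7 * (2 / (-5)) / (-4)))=472000 / 393520419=0.00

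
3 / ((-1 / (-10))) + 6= 36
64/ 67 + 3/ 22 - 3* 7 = -29345/ 1474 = -19.91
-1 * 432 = -432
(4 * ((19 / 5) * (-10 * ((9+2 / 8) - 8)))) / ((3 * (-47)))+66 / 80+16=102493 / 5640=18.17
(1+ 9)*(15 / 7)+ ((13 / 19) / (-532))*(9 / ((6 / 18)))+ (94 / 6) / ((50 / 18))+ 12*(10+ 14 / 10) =41400813 / 252700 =163.83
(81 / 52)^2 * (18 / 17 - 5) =-439587 / 45968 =-9.56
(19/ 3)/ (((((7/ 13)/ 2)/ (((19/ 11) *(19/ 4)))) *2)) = 89167/ 924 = 96.50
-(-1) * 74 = 74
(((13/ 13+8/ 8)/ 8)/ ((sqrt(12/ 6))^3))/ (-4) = -sqrt(2)/ 64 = -0.02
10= 10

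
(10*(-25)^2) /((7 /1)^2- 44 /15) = 93750 /691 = 135.67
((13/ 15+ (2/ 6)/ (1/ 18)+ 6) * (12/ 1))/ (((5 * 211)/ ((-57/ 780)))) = -3667/ 342875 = -0.01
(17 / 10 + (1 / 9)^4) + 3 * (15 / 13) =4402561 / 852930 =5.16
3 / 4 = 0.75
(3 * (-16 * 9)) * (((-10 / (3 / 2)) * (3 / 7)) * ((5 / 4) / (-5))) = -2160 / 7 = -308.57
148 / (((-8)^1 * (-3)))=37 / 6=6.17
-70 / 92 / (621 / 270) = -175 / 529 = -0.33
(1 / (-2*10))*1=-1 / 20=-0.05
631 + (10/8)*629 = 5669/4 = 1417.25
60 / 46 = 30 / 23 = 1.30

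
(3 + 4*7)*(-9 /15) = -93 /5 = -18.60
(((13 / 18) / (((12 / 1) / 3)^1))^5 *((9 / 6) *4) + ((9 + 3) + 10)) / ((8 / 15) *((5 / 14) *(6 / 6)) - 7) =-49665484939 / 15371845632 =-3.23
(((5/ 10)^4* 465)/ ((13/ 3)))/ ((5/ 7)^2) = 13671/ 1040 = 13.15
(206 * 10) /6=1030 /3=343.33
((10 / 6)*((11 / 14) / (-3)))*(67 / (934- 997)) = 3685 / 7938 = 0.46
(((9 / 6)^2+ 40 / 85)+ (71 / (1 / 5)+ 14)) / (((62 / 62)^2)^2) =25277 / 68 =371.72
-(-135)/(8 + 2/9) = 1215/74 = 16.42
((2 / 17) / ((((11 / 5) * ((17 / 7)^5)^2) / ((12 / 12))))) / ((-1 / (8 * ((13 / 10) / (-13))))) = 2259801992 / 376990859383963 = 0.00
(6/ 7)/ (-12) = -1/ 14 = -0.07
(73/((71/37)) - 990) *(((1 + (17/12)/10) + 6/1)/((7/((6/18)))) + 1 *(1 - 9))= 1304670467/178920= 7291.92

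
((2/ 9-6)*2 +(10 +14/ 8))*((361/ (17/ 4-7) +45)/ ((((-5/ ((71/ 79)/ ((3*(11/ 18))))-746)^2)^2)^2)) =-0.00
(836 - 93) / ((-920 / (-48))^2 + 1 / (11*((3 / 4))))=2.02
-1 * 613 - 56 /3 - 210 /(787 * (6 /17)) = -1493150 /2361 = -632.42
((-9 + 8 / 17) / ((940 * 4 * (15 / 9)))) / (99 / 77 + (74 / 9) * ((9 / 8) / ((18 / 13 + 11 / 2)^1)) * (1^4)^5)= -109011 / 210584440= -0.00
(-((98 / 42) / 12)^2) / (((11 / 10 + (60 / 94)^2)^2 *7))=-121992025 / 51322683132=-0.00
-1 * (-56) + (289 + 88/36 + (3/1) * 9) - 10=3280/9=364.44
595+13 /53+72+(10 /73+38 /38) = 2585971 /3869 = 668.38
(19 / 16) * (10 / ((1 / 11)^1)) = 1045 / 8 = 130.62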